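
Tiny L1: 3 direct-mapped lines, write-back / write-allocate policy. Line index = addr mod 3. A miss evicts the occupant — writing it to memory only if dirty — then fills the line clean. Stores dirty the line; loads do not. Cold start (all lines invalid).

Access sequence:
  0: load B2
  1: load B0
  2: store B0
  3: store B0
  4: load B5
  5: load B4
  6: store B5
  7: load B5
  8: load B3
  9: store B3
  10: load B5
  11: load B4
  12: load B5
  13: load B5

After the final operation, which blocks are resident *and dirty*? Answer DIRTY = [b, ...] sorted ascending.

  0 | R B2 → L2 miss [-]
  1 | R B0 → L0 miss [-]
  2 | W B0 → L0 hit [D]
  3 | W B0 → L0 hit [D]
  4 | R B5 → L2 miss [-]
  5 | R B4 → L1 miss [-]
  6 | W B5 → L2 hit [D]
  7 | R B5 → L2 hit [D]
  8 | R B3 → L0 miss wb→B0 [-]
  9 | W B3 → L0 hit [D]
  10 | R B5 → L2 hit [D]
  11 | R B4 → L1 hit [-]
  12 | R B5 → L2 hit [D]
  13 | R B5 → L2 hit [D]

DIRTY = [3, 5]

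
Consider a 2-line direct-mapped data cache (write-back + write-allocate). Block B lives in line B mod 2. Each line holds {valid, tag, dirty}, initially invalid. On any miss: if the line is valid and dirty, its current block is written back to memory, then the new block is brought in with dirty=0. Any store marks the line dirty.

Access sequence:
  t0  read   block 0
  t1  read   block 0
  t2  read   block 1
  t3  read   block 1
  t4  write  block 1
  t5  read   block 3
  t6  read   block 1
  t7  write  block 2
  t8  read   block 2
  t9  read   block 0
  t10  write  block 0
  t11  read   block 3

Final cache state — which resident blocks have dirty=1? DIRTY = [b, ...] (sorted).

0: R B0 -> L0 miss  d=-]
1: R B0 -> L0 hit  d=-]
2: R B1 -> L1 miss  d=-]
3: R B1 -> L1 hit  d=-]
4: W B1 -> L1 hit  d=D]
5: R B3 -> L1 miss wb->B1  d=-]
6: R B1 -> L1 miss  d=-]
7: W B2 -> L0 miss  d=D]
8: R B2 -> L0 hit  d=D]
9: R B0 -> L0 miss wb->B2  d=-]
10: W B0 -> L0 hit  d=D]
11: R B3 -> L1 miss  d=-]

DIRTY = [0]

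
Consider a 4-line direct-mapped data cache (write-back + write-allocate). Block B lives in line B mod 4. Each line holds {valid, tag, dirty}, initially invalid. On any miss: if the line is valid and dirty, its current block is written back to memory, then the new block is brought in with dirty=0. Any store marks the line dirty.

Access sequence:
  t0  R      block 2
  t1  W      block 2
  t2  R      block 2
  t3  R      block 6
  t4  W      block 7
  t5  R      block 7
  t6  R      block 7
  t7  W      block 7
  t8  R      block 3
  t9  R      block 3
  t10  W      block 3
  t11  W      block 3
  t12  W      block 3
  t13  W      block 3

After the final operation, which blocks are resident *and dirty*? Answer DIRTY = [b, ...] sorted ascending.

DIRTY = [3]

  0 | R B2 → L2 miss [-]
  1 | W B2 → L2 hit [D]
  2 | R B2 → L2 hit [D]
  3 | R B6 → L2 miss wb→B2 [-]
  4 | W B7 → L3 miss [D]
  5 | R B7 → L3 hit [D]
  6 | R B7 → L3 hit [D]
  7 | W B7 → L3 hit [D]
  8 | R B3 → L3 miss wb→B7 [-]
  9 | R B3 → L3 hit [-]
  10 | W B3 → L3 hit [D]
  11 | W B3 → L3 hit [D]
  12 | W B3 → L3 hit [D]
  13 | W B3 → L3 hit [D]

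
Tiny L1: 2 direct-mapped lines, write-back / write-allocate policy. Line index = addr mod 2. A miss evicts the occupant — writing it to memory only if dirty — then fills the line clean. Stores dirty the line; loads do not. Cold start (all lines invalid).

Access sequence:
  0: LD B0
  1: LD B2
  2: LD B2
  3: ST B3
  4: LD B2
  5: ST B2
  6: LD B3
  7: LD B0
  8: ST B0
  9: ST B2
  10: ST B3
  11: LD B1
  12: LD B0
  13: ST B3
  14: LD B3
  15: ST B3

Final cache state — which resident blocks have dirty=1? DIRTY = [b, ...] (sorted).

DIRTY = [3]

  0 | R B0 → L0 miss [-]
  1 | R B2 → L0 miss [-]
  2 | R B2 → L0 hit [-]
  3 | W B3 → L1 miss [D]
  4 | R B2 → L0 hit [-]
  5 | W B2 → L0 hit [D]
  6 | R B3 → L1 hit [D]
  7 | R B0 → L0 miss wb→B2 [-]
  8 | W B0 → L0 hit [D]
  9 | W B2 → L0 miss wb→B0 [D]
  10 | W B3 → L1 hit [D]
  11 | R B1 → L1 miss wb→B3 [-]
  12 | R B0 → L0 miss wb→B2 [-]
  13 | W B3 → L1 miss [D]
  14 | R B3 → L1 hit [D]
  15 | W B3 → L1 hit [D]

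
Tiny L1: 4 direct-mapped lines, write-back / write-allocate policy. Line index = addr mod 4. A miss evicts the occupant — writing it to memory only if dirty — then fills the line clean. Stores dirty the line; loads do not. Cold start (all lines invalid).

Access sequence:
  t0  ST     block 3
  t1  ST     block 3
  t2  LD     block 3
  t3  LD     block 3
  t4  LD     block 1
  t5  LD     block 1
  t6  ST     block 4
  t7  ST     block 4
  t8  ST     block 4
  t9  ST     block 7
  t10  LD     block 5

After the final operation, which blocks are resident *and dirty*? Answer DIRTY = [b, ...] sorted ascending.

DIRTY = [4, 7]

  0 | W B3 → L3 miss [D]
  1 | W B3 → L3 hit [D]
  2 | R B3 → L3 hit [D]
  3 | R B3 → L3 hit [D]
  4 | R B1 → L1 miss [-]
  5 | R B1 → L1 hit [-]
  6 | W B4 → L0 miss [D]
  7 | W B4 → L0 hit [D]
  8 | W B4 → L0 hit [D]
  9 | W B7 → L3 miss wb→B3 [D]
  10 | R B5 → L1 miss [-]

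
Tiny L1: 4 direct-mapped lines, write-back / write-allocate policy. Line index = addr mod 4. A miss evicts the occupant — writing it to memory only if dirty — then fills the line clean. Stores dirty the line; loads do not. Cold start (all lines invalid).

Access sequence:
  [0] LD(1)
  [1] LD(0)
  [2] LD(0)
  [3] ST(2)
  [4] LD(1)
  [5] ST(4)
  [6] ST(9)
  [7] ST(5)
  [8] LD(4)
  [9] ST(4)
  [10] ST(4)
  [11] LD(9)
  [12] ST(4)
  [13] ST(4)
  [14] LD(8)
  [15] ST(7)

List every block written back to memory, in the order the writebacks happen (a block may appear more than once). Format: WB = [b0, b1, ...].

WB = [9, 5, 4]

  0 | R B1 → L1 miss [-]
  1 | R B0 → L0 miss [-]
  2 | R B0 → L0 hit [-]
  3 | W B2 → L2 miss [D]
  4 | R B1 → L1 hit [-]
  5 | W B4 → L0 miss [D]
  6 | W B9 → L1 miss [D]
  7 | W B5 → L1 miss wb→B9 [D]
  8 | R B4 → L0 hit [D]
  9 | W B4 → L0 hit [D]
  10 | W B4 → L0 hit [D]
  11 | R B9 → L1 miss wb→B5 [-]
  12 | W B4 → L0 hit [D]
  13 | W B4 → L0 hit [D]
  14 | R B8 → L0 miss wb→B4 [-]
  15 | W B7 → L3 miss [D]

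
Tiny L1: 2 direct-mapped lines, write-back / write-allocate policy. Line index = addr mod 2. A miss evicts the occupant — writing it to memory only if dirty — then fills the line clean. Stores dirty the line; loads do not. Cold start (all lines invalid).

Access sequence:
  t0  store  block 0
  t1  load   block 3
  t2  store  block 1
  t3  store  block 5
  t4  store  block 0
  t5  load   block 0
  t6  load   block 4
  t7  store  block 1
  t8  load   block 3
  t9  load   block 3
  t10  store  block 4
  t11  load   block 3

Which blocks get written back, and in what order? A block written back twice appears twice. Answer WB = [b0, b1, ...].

0: W B0 -> L0 miss  d=D]
1: R B3 -> L1 miss  d=-]
2: W B1 -> L1 miss  d=D]
3: W B5 -> L1 miss wb->B1  d=D]
4: W B0 -> L0 hit  d=D]
5: R B0 -> L0 hit  d=D]
6: R B4 -> L0 miss wb->B0  d=-]
7: W B1 -> L1 miss wb->B5  d=D]
8: R B3 -> L1 miss wb->B1  d=-]
9: R B3 -> L1 hit  d=-]
10: W B4 -> L0 hit  d=D]
11: R B3 -> L1 hit  d=-]

WB = [1, 0, 5, 1]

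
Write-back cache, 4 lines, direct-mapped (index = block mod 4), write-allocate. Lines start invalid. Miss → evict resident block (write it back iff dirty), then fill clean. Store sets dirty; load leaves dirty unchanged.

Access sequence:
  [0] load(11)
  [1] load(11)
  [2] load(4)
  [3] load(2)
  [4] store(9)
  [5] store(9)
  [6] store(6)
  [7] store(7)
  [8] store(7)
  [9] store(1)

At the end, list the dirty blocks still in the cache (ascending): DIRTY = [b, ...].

DIRTY = [1, 6, 7]

0: R B11 -> L3 miss  d=-]
1: R B11 -> L3 hit  d=-]
2: R B4 -> L0 miss  d=-]
3: R B2 -> L2 miss  d=-]
4: W B9 -> L1 miss  d=D]
5: W B9 -> L1 hit  d=D]
6: W B6 -> L2 miss  d=D]
7: W B7 -> L3 miss  d=D]
8: W B7 -> L3 hit  d=D]
9: W B1 -> L1 miss wb->B9  d=D]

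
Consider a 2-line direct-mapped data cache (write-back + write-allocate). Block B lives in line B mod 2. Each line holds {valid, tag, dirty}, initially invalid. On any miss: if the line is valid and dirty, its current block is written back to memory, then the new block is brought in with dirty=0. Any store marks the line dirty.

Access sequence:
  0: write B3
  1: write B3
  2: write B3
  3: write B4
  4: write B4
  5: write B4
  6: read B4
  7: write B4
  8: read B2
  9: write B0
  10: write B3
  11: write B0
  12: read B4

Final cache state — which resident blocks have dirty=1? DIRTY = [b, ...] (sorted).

DIRTY = [3]

  0 | W B3 → L1 miss [D]
  1 | W B3 → L1 hit [D]
  2 | W B3 → L1 hit [D]
  3 | W B4 → L0 miss [D]
  4 | W B4 → L0 hit [D]
  5 | W B4 → L0 hit [D]
  6 | R B4 → L0 hit [D]
  7 | W B4 → L0 hit [D]
  8 | R B2 → L0 miss wb→B4 [-]
  9 | W B0 → L0 miss [D]
  10 | W B3 → L1 hit [D]
  11 | W B0 → L0 hit [D]
  12 | R B4 → L0 miss wb→B0 [-]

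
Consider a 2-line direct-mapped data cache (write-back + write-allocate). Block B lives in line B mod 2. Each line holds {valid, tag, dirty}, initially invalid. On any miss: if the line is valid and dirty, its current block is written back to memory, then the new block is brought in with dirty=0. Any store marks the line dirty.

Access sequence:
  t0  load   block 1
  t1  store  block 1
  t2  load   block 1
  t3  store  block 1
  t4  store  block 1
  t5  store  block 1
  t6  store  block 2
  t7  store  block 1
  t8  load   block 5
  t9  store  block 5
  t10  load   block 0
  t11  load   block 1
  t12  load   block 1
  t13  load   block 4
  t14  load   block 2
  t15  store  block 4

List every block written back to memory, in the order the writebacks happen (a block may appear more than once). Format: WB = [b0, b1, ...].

WB = [1, 2, 5]

0: R B1 → L1 miss [-]
1: W B1 → L1 hit [D]
2: R B1 → L1 hit [D]
3: W B1 → L1 hit [D]
4: W B1 → L1 hit [D]
5: W B1 → L1 hit [D]
6: W B2 → L0 miss [D]
7: W B1 → L1 hit [D]
8: R B5 → L1 miss wb→B1 [-]
9: W B5 → L1 hit [D]
10: R B0 → L0 miss wb→B2 [-]
11: R B1 → L1 miss wb→B5 [-]
12: R B1 → L1 hit [-]
13: R B4 → L0 miss [-]
14: R B2 → L0 miss [-]
15: W B4 → L0 miss [D]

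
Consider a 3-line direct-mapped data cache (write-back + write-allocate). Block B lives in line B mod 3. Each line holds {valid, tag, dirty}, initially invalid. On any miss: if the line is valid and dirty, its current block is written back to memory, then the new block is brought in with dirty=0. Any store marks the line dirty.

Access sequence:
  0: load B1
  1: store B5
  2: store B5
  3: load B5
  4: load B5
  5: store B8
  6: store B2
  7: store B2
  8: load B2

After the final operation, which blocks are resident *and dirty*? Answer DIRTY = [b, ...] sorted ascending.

  0 | R B1 → L1 miss [-]
  1 | W B5 → L2 miss [D]
  2 | W B5 → L2 hit [D]
  3 | R B5 → L2 hit [D]
  4 | R B5 → L2 hit [D]
  5 | W B8 → L2 miss wb→B5 [D]
  6 | W B2 → L2 miss wb→B8 [D]
  7 | W B2 → L2 hit [D]
  8 | R B2 → L2 hit [D]

DIRTY = [2]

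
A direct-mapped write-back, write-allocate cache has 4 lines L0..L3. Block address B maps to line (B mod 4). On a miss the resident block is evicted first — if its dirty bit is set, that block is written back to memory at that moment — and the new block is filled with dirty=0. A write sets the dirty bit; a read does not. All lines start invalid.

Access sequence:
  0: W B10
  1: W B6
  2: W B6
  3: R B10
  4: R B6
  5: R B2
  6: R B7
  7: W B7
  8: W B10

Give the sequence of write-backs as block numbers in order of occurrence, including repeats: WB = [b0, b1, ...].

WB = [10, 6]

0: W B10 -> L2 miss  d=D]
1: W B6 -> L2 miss wb->B10  d=D]
2: W B6 -> L2 hit  d=D]
3: R B10 -> L2 miss wb->B6  d=-]
4: R B6 -> L2 miss  d=-]
5: R B2 -> L2 miss  d=-]
6: R B7 -> L3 miss  d=-]
7: W B7 -> L3 hit  d=D]
8: W B10 -> L2 miss  d=D]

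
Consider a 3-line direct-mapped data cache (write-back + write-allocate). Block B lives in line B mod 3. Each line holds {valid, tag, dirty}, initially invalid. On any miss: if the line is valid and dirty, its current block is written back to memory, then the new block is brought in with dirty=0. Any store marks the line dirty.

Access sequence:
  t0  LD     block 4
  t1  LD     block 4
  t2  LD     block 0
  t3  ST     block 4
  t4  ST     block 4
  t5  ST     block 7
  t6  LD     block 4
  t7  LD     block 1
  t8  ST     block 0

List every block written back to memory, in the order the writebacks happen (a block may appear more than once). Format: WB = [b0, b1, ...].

  0 | R B4 → L1 miss [-]
  1 | R B4 → L1 hit [-]
  2 | R B0 → L0 miss [-]
  3 | W B4 → L1 hit [D]
  4 | W B4 → L1 hit [D]
  5 | W B7 → L1 miss wb→B4 [D]
  6 | R B4 → L1 miss wb→B7 [-]
  7 | R B1 → L1 miss [-]
  8 | W B0 → L0 hit [D]

WB = [4, 7]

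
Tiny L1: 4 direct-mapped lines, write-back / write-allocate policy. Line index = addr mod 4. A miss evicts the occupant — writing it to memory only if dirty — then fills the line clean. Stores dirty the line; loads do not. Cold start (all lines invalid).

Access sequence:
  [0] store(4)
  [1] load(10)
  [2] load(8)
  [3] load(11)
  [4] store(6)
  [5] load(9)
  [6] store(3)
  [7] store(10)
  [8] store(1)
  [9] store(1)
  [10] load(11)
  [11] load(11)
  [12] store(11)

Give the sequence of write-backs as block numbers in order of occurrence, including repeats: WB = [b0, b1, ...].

WB = [4, 6, 3]

  0 | W B4 → L0 miss [D]
  1 | R B10 → L2 miss [-]
  2 | R B8 → L0 miss wb→B4 [-]
  3 | R B11 → L3 miss [-]
  4 | W B6 → L2 miss [D]
  5 | R B9 → L1 miss [-]
  6 | W B3 → L3 miss [D]
  7 | W B10 → L2 miss wb→B6 [D]
  8 | W B1 → L1 miss [D]
  9 | W B1 → L1 hit [D]
  10 | R B11 → L3 miss wb→B3 [-]
  11 | R B11 → L3 hit [-]
  12 | W B11 → L3 hit [D]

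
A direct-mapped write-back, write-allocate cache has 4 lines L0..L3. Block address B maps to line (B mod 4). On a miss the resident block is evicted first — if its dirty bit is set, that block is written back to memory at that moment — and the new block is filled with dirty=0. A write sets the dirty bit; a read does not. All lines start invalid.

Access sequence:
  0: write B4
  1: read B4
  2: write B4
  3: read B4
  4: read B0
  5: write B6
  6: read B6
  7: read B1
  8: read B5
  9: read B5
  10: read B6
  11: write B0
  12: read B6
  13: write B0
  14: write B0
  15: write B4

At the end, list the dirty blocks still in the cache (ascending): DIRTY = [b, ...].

0: W B4 -> L0 miss  d=D]
1: R B4 -> L0 hit  d=D]
2: W B4 -> L0 hit  d=D]
3: R B4 -> L0 hit  d=D]
4: R B0 -> L0 miss wb->B4  d=-]
5: W B6 -> L2 miss  d=D]
6: R B6 -> L2 hit  d=D]
7: R B1 -> L1 miss  d=-]
8: R B5 -> L1 miss  d=-]
9: R B5 -> L1 hit  d=-]
10: R B6 -> L2 hit  d=D]
11: W B0 -> L0 hit  d=D]
12: R B6 -> L2 hit  d=D]
13: W B0 -> L0 hit  d=D]
14: W B0 -> L0 hit  d=D]
15: W B4 -> L0 miss wb->B0  d=D]

DIRTY = [4, 6]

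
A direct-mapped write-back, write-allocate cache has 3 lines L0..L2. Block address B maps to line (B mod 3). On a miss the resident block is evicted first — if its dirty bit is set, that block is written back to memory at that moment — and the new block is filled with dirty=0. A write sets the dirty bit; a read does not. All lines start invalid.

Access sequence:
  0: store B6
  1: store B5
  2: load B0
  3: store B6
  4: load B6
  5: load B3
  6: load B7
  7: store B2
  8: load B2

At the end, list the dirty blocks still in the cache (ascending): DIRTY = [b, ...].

0: W B6 → L0 miss [D]
1: W B5 → L2 miss [D]
2: R B0 → L0 miss wb→B6 [-]
3: W B6 → L0 miss [D]
4: R B6 → L0 hit [D]
5: R B3 → L0 miss wb→B6 [-]
6: R B7 → L1 miss [-]
7: W B2 → L2 miss wb→B5 [D]
8: R B2 → L2 hit [D]

DIRTY = [2]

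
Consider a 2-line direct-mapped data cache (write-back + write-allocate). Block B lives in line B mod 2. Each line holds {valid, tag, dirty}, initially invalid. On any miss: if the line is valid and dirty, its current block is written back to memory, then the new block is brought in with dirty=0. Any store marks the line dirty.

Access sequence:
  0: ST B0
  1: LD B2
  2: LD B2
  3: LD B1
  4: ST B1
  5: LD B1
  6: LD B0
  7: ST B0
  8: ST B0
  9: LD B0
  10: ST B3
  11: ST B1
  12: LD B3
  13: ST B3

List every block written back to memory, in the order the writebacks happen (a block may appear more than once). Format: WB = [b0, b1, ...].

WB = [0, 1, 3, 1]

  0 | W B0 → L0 miss [D]
  1 | R B2 → L0 miss wb→B0 [-]
  2 | R B2 → L0 hit [-]
  3 | R B1 → L1 miss [-]
  4 | W B1 → L1 hit [D]
  5 | R B1 → L1 hit [D]
  6 | R B0 → L0 miss [-]
  7 | W B0 → L0 hit [D]
  8 | W B0 → L0 hit [D]
  9 | R B0 → L0 hit [D]
  10 | W B3 → L1 miss wb→B1 [D]
  11 | W B1 → L1 miss wb→B3 [D]
  12 | R B3 → L1 miss wb→B1 [-]
  13 | W B3 → L1 hit [D]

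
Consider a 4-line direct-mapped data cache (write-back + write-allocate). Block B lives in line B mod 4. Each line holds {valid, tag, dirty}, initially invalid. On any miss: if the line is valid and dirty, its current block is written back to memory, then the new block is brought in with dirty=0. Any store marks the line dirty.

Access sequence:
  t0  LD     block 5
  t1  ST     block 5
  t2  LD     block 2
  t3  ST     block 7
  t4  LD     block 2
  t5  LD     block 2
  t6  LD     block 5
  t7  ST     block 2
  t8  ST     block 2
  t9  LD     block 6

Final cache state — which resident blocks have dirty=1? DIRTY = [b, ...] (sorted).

  0 | R B5 → L1 miss [-]
  1 | W B5 → L1 hit [D]
  2 | R B2 → L2 miss [-]
  3 | W B7 → L3 miss [D]
  4 | R B2 → L2 hit [-]
  5 | R B2 → L2 hit [-]
  6 | R B5 → L1 hit [D]
  7 | W B2 → L2 hit [D]
  8 | W B2 → L2 hit [D]
  9 | R B6 → L2 miss wb→B2 [-]

DIRTY = [5, 7]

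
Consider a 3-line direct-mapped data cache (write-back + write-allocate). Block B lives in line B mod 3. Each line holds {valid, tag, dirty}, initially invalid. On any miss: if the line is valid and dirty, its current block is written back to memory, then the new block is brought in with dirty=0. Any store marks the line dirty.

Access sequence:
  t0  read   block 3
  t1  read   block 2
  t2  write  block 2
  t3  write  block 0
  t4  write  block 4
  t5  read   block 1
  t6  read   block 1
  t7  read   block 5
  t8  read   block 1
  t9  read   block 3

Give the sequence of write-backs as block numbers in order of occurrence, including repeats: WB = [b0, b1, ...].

0: R B3 → L0 miss [-]
1: R B2 → L2 miss [-]
2: W B2 → L2 hit [D]
3: W B0 → L0 miss [D]
4: W B4 → L1 miss [D]
5: R B1 → L1 miss wb→B4 [-]
6: R B1 → L1 hit [-]
7: R B5 → L2 miss wb→B2 [-]
8: R B1 → L1 hit [-]
9: R B3 → L0 miss wb→B0 [-]

WB = [4, 2, 0]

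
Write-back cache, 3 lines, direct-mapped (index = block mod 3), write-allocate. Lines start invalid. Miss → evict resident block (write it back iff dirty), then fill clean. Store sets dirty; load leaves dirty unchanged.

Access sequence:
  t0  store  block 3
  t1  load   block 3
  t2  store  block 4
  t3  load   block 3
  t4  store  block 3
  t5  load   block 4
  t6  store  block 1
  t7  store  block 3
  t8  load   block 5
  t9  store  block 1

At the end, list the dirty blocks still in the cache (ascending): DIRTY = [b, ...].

DIRTY = [1, 3]

  0 | W B3 → L0 miss [D]
  1 | R B3 → L0 hit [D]
  2 | W B4 → L1 miss [D]
  3 | R B3 → L0 hit [D]
  4 | W B3 → L0 hit [D]
  5 | R B4 → L1 hit [D]
  6 | W B1 → L1 miss wb→B4 [D]
  7 | W B3 → L0 hit [D]
  8 | R B5 → L2 miss [-]
  9 | W B1 → L1 hit [D]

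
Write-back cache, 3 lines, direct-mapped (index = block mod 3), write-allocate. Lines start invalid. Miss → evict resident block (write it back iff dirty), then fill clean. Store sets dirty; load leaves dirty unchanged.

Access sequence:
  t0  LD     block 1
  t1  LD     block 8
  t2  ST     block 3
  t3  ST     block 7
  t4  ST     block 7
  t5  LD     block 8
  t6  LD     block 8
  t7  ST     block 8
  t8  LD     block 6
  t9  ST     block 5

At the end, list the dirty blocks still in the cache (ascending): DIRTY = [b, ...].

DIRTY = [5, 7]

0: R B1 → L1 miss [-]
1: R B8 → L2 miss [-]
2: W B3 → L0 miss [D]
3: W B7 → L1 miss [D]
4: W B7 → L1 hit [D]
5: R B8 → L2 hit [-]
6: R B8 → L2 hit [-]
7: W B8 → L2 hit [D]
8: R B6 → L0 miss wb→B3 [-]
9: W B5 → L2 miss wb→B8 [D]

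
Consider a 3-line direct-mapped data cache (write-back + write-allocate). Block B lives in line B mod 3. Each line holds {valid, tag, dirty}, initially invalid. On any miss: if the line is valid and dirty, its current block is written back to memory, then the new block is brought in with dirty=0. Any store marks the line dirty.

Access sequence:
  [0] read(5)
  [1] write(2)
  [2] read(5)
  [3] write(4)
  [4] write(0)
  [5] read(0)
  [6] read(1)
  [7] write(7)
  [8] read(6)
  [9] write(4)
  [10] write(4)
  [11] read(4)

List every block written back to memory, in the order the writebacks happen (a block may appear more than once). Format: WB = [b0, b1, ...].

WB = [2, 4, 0, 7]

0: R B5 -> L2 miss  d=-]
1: W B2 -> L2 miss  d=D]
2: R B5 -> L2 miss wb->B2  d=-]
3: W B4 -> L1 miss  d=D]
4: W B0 -> L0 miss  d=D]
5: R B0 -> L0 hit  d=D]
6: R B1 -> L1 miss wb->B4  d=-]
7: W B7 -> L1 miss  d=D]
8: R B6 -> L0 miss wb->B0  d=-]
9: W B4 -> L1 miss wb->B7  d=D]
10: W B4 -> L1 hit  d=D]
11: R B4 -> L1 hit  d=D]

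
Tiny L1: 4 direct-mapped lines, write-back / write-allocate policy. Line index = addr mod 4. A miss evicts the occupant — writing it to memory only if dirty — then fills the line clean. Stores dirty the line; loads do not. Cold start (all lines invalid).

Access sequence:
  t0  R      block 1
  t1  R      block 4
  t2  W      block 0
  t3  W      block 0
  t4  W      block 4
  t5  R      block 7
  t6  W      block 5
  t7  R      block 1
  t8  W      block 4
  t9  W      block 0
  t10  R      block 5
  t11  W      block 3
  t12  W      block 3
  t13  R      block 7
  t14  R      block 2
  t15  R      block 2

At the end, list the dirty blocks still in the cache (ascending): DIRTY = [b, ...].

DIRTY = [0]

0: R B1 → L1 miss [-]
1: R B4 → L0 miss [-]
2: W B0 → L0 miss [D]
3: W B0 → L0 hit [D]
4: W B4 → L0 miss wb→B0 [D]
5: R B7 → L3 miss [-]
6: W B5 → L1 miss [D]
7: R B1 → L1 miss wb→B5 [-]
8: W B4 → L0 hit [D]
9: W B0 → L0 miss wb→B4 [D]
10: R B5 → L1 miss [-]
11: W B3 → L3 miss [D]
12: W B3 → L3 hit [D]
13: R B7 → L3 miss wb→B3 [-]
14: R B2 → L2 miss [-]
15: R B2 → L2 hit [-]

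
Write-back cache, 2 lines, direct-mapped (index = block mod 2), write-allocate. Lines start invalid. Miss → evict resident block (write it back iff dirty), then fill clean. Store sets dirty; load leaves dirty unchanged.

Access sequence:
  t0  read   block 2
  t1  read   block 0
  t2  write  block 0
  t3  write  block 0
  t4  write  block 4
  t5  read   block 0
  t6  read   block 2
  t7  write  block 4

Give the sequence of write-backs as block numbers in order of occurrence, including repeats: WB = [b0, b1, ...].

  0 | R B2 → L0 miss [-]
  1 | R B0 → L0 miss [-]
  2 | W B0 → L0 hit [D]
  3 | W B0 → L0 hit [D]
  4 | W B4 → L0 miss wb→B0 [D]
  5 | R B0 → L0 miss wb→B4 [-]
  6 | R B2 → L0 miss [-]
  7 | W B4 → L0 miss [D]

WB = [0, 4]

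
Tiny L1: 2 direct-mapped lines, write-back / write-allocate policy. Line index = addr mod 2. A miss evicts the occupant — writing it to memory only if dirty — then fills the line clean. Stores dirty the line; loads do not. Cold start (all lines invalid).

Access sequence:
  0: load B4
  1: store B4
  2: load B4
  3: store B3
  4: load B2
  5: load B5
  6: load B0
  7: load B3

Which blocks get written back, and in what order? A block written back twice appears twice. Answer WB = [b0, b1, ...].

WB = [4, 3]

0: R B4 -> L0 miss  d=-]
1: W B4 -> L0 hit  d=D]
2: R B4 -> L0 hit  d=D]
3: W B3 -> L1 miss  d=D]
4: R B2 -> L0 miss wb->B4  d=-]
5: R B5 -> L1 miss wb->B3  d=-]
6: R B0 -> L0 miss  d=-]
7: R B3 -> L1 miss  d=-]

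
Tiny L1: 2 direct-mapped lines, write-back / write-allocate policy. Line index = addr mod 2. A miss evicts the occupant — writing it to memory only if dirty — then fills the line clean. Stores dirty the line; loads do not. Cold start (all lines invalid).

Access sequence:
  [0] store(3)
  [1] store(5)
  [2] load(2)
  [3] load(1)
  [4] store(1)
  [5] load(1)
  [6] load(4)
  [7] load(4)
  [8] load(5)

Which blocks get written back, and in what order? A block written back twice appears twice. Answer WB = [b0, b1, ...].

WB = [3, 5, 1]

  0 | W B3 → L1 miss [D]
  1 | W B5 → L1 miss wb→B3 [D]
  2 | R B2 → L0 miss [-]
  3 | R B1 → L1 miss wb→B5 [-]
  4 | W B1 → L1 hit [D]
  5 | R B1 → L1 hit [D]
  6 | R B4 → L0 miss [-]
  7 | R B4 → L0 hit [-]
  8 | R B5 → L1 miss wb→B1 [-]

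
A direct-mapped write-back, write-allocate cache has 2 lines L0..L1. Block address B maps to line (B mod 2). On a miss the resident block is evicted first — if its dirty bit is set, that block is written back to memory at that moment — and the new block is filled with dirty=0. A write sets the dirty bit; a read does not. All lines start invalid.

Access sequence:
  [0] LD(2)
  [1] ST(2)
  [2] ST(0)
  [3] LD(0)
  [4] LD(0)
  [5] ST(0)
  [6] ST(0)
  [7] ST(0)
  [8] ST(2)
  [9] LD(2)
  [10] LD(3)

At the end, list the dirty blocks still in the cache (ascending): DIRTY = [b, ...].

DIRTY = [2]

  0 | R B2 → L0 miss [-]
  1 | W B2 → L0 hit [D]
  2 | W B0 → L0 miss wb→B2 [D]
  3 | R B0 → L0 hit [D]
  4 | R B0 → L0 hit [D]
  5 | W B0 → L0 hit [D]
  6 | W B0 → L0 hit [D]
  7 | W B0 → L0 hit [D]
  8 | W B2 → L0 miss wb→B0 [D]
  9 | R B2 → L0 hit [D]
  10 | R B3 → L1 miss [-]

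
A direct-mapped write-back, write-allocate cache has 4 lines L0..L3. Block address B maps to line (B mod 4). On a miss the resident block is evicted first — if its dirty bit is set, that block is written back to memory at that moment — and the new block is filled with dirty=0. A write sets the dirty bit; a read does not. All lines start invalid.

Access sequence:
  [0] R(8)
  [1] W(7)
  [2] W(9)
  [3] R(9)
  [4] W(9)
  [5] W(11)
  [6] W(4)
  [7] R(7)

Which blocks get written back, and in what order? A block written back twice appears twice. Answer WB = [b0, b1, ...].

WB = [7, 11]

0: R B8 -> L0 miss  d=-]
1: W B7 -> L3 miss  d=D]
2: W B9 -> L1 miss  d=D]
3: R B9 -> L1 hit  d=D]
4: W B9 -> L1 hit  d=D]
5: W B11 -> L3 miss wb->B7  d=D]
6: W B4 -> L0 miss  d=D]
7: R B7 -> L3 miss wb->B11  d=-]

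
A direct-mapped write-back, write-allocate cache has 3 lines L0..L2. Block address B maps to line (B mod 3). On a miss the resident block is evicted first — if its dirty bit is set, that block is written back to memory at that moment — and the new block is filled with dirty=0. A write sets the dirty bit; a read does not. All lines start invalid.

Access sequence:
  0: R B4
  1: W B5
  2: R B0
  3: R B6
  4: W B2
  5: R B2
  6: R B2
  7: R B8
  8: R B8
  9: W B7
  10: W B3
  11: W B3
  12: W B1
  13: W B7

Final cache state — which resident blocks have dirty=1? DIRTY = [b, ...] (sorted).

  0 | R B4 → L1 miss [-]
  1 | W B5 → L2 miss [D]
  2 | R B0 → L0 miss [-]
  3 | R B6 → L0 miss [-]
  4 | W B2 → L2 miss wb→B5 [D]
  5 | R B2 → L2 hit [D]
  6 | R B2 → L2 hit [D]
  7 | R B8 → L2 miss wb→B2 [-]
  8 | R B8 → L2 hit [-]
  9 | W B7 → L1 miss [D]
  10 | W B3 → L0 miss [D]
  11 | W B3 → L0 hit [D]
  12 | W B1 → L1 miss wb→B7 [D]
  13 | W B7 → L1 miss wb→B1 [D]

DIRTY = [3, 7]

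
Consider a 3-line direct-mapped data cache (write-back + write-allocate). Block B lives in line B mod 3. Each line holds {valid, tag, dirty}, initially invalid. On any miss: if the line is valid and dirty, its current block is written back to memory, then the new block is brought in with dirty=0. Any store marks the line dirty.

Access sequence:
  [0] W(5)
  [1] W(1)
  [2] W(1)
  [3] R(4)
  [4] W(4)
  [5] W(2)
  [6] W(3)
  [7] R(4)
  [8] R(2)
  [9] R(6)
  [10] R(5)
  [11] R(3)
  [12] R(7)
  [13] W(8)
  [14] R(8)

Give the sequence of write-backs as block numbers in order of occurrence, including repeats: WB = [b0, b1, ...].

0: W B5 -> L2 miss  d=D]
1: W B1 -> L1 miss  d=D]
2: W B1 -> L1 hit  d=D]
3: R B4 -> L1 miss wb->B1  d=-]
4: W B4 -> L1 hit  d=D]
5: W B2 -> L2 miss wb->B5  d=D]
6: W B3 -> L0 miss  d=D]
7: R B4 -> L1 hit  d=D]
8: R B2 -> L2 hit  d=D]
9: R B6 -> L0 miss wb->B3  d=-]
10: R B5 -> L2 miss wb->B2  d=-]
11: R B3 -> L0 miss  d=-]
12: R B7 -> L1 miss wb->B4  d=-]
13: W B8 -> L2 miss  d=D]
14: R B8 -> L2 hit  d=D]

WB = [1, 5, 3, 2, 4]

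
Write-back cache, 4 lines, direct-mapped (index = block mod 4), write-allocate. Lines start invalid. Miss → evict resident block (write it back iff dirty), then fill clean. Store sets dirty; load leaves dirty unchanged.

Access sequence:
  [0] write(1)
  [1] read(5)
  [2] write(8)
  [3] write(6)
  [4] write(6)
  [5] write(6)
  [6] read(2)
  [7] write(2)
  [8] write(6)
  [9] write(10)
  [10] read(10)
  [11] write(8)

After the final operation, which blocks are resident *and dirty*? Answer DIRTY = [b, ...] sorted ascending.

DIRTY = [8, 10]

0: W B1 → L1 miss [D]
1: R B5 → L1 miss wb→B1 [-]
2: W B8 → L0 miss [D]
3: W B6 → L2 miss [D]
4: W B6 → L2 hit [D]
5: W B6 → L2 hit [D]
6: R B2 → L2 miss wb→B6 [-]
7: W B2 → L2 hit [D]
8: W B6 → L2 miss wb→B2 [D]
9: W B10 → L2 miss wb→B6 [D]
10: R B10 → L2 hit [D]
11: W B8 → L0 hit [D]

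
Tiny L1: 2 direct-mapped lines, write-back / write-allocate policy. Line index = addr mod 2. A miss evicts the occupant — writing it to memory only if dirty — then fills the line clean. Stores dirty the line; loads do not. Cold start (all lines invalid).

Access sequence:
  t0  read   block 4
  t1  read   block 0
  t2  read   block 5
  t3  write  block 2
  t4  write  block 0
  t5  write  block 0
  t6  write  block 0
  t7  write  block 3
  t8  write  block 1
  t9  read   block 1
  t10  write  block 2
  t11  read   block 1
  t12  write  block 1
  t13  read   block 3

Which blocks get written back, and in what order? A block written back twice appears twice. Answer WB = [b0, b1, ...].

WB = [2, 3, 0, 1]

0: R B4 -> L0 miss  d=-]
1: R B0 -> L0 miss  d=-]
2: R B5 -> L1 miss  d=-]
3: W B2 -> L0 miss  d=D]
4: W B0 -> L0 miss wb->B2  d=D]
5: W B0 -> L0 hit  d=D]
6: W B0 -> L0 hit  d=D]
7: W B3 -> L1 miss  d=D]
8: W B1 -> L1 miss wb->B3  d=D]
9: R B1 -> L1 hit  d=D]
10: W B2 -> L0 miss wb->B0  d=D]
11: R B1 -> L1 hit  d=D]
12: W B1 -> L1 hit  d=D]
13: R B3 -> L1 miss wb->B1  d=-]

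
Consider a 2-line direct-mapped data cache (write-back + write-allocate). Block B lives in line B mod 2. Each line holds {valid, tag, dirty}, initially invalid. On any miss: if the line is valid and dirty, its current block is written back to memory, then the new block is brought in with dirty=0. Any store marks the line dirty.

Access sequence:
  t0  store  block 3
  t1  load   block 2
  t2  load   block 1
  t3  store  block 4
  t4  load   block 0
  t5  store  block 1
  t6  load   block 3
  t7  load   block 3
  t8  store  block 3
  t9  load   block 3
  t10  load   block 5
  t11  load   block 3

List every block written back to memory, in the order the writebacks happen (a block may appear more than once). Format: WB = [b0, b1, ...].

0: W B3 -> L1 miss  d=D]
1: R B2 -> L0 miss  d=-]
2: R B1 -> L1 miss wb->B3  d=-]
3: W B4 -> L0 miss  d=D]
4: R B0 -> L0 miss wb->B4  d=-]
5: W B1 -> L1 hit  d=D]
6: R B3 -> L1 miss wb->B1  d=-]
7: R B3 -> L1 hit  d=-]
8: W B3 -> L1 hit  d=D]
9: R B3 -> L1 hit  d=D]
10: R B5 -> L1 miss wb->B3  d=-]
11: R B3 -> L1 miss  d=-]

WB = [3, 4, 1, 3]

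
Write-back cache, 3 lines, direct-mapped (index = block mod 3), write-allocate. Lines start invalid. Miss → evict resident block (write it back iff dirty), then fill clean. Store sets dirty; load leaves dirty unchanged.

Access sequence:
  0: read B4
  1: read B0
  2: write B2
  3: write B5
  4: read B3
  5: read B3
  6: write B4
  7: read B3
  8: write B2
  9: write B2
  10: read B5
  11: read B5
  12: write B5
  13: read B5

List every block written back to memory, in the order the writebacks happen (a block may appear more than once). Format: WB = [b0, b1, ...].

WB = [2, 5, 2]

  0 | R B4 → L1 miss [-]
  1 | R B0 → L0 miss [-]
  2 | W B2 → L2 miss [D]
  3 | W B5 → L2 miss wb→B2 [D]
  4 | R B3 → L0 miss [-]
  5 | R B3 → L0 hit [-]
  6 | W B4 → L1 hit [D]
  7 | R B3 → L0 hit [-]
  8 | W B2 → L2 miss wb→B5 [D]
  9 | W B2 → L2 hit [D]
  10 | R B5 → L2 miss wb→B2 [-]
  11 | R B5 → L2 hit [-]
  12 | W B5 → L2 hit [D]
  13 | R B5 → L2 hit [D]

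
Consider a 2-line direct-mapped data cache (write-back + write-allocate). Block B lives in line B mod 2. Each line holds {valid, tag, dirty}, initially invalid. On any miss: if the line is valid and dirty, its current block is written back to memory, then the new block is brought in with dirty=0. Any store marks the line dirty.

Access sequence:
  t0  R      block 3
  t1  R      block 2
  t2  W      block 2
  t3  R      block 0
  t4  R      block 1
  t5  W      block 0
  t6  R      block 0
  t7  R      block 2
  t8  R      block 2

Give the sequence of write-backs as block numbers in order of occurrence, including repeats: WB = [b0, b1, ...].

0: R B3 → L1 miss [-]
1: R B2 → L0 miss [-]
2: W B2 → L0 hit [D]
3: R B0 → L0 miss wb→B2 [-]
4: R B1 → L1 miss [-]
5: W B0 → L0 hit [D]
6: R B0 → L0 hit [D]
7: R B2 → L0 miss wb→B0 [-]
8: R B2 → L0 hit [-]

WB = [2, 0]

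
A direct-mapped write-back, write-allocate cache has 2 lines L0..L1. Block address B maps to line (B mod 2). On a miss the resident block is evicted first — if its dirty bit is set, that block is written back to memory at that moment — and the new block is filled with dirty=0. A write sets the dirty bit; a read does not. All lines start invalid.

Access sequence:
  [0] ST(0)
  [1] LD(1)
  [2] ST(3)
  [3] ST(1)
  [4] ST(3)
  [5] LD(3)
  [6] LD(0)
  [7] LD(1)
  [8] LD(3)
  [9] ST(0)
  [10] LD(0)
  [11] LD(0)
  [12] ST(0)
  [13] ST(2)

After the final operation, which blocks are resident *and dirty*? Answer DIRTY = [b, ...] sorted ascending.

0: W B0 -> L0 miss  d=D]
1: R B1 -> L1 miss  d=-]
2: W B3 -> L1 miss  d=D]
3: W B1 -> L1 miss wb->B3  d=D]
4: W B3 -> L1 miss wb->B1  d=D]
5: R B3 -> L1 hit  d=D]
6: R B0 -> L0 hit  d=D]
7: R B1 -> L1 miss wb->B3  d=-]
8: R B3 -> L1 miss  d=-]
9: W B0 -> L0 hit  d=D]
10: R B0 -> L0 hit  d=D]
11: R B0 -> L0 hit  d=D]
12: W B0 -> L0 hit  d=D]
13: W B2 -> L0 miss wb->B0  d=D]

DIRTY = [2]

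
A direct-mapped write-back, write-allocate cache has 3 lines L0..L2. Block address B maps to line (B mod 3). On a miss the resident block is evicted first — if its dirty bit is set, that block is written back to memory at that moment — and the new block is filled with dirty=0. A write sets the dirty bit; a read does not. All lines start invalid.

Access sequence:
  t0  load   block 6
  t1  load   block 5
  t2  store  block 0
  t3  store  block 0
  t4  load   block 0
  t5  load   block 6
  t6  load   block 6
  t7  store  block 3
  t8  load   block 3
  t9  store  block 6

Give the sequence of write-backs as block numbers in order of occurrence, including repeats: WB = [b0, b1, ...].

WB = [0, 3]

0: R B6 → L0 miss [-]
1: R B5 → L2 miss [-]
2: W B0 → L0 miss [D]
3: W B0 → L0 hit [D]
4: R B0 → L0 hit [D]
5: R B6 → L0 miss wb→B0 [-]
6: R B6 → L0 hit [-]
7: W B3 → L0 miss [D]
8: R B3 → L0 hit [D]
9: W B6 → L0 miss wb→B3 [D]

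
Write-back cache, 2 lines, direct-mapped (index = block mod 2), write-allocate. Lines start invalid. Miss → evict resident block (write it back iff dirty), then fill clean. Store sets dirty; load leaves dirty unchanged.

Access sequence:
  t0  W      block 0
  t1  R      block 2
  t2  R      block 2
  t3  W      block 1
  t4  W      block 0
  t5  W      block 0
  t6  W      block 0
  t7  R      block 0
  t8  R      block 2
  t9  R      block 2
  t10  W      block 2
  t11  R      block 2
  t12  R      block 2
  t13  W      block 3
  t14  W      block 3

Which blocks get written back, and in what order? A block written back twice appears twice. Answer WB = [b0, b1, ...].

  0 | W B0 → L0 miss [D]
  1 | R B2 → L0 miss wb→B0 [-]
  2 | R B2 → L0 hit [-]
  3 | W B1 → L1 miss [D]
  4 | W B0 → L0 miss [D]
  5 | W B0 → L0 hit [D]
  6 | W B0 → L0 hit [D]
  7 | R B0 → L0 hit [D]
  8 | R B2 → L0 miss wb→B0 [-]
  9 | R B2 → L0 hit [-]
  10 | W B2 → L0 hit [D]
  11 | R B2 → L0 hit [D]
  12 | R B2 → L0 hit [D]
  13 | W B3 → L1 miss wb→B1 [D]
  14 | W B3 → L1 hit [D]

WB = [0, 0, 1]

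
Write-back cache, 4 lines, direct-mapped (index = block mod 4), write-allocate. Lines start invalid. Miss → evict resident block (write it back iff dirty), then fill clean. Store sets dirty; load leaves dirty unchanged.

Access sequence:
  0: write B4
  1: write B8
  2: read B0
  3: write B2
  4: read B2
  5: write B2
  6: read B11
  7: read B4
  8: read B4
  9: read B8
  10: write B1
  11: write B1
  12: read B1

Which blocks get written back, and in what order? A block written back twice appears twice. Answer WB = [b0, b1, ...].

  0 | W B4 → L0 miss [D]
  1 | W B8 → L0 miss wb→B4 [D]
  2 | R B0 → L0 miss wb→B8 [-]
  3 | W B2 → L2 miss [D]
  4 | R B2 → L2 hit [D]
  5 | W B2 → L2 hit [D]
  6 | R B11 → L3 miss [-]
  7 | R B4 → L0 miss [-]
  8 | R B4 → L0 hit [-]
  9 | R B8 → L0 miss [-]
  10 | W B1 → L1 miss [D]
  11 | W B1 → L1 hit [D]
  12 | R B1 → L1 hit [D]

WB = [4, 8]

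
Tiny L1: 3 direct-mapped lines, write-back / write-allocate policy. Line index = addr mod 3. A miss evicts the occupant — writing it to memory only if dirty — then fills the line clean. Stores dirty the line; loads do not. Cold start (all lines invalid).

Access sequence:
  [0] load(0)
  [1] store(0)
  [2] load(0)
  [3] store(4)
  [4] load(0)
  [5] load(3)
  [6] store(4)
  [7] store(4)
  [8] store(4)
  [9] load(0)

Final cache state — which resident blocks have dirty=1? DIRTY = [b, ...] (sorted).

  0 | R B0 → L0 miss [-]
  1 | W B0 → L0 hit [D]
  2 | R B0 → L0 hit [D]
  3 | W B4 → L1 miss [D]
  4 | R B0 → L0 hit [D]
  5 | R B3 → L0 miss wb→B0 [-]
  6 | W B4 → L1 hit [D]
  7 | W B4 → L1 hit [D]
  8 | W B4 → L1 hit [D]
  9 | R B0 → L0 miss [-]

DIRTY = [4]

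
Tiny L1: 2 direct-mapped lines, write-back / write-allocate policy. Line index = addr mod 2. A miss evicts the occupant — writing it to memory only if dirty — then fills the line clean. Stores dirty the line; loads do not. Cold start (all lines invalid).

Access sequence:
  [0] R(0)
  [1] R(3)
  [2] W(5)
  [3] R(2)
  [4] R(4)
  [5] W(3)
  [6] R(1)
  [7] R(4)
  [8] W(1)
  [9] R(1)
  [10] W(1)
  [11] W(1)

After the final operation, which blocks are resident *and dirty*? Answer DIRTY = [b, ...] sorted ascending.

0: R B0 -> L0 miss  d=-]
1: R B3 -> L1 miss  d=-]
2: W B5 -> L1 miss  d=D]
3: R B2 -> L0 miss  d=-]
4: R B4 -> L0 miss  d=-]
5: W B3 -> L1 miss wb->B5  d=D]
6: R B1 -> L1 miss wb->B3  d=-]
7: R B4 -> L0 hit  d=-]
8: W B1 -> L1 hit  d=D]
9: R B1 -> L1 hit  d=D]
10: W B1 -> L1 hit  d=D]
11: W B1 -> L1 hit  d=D]

DIRTY = [1]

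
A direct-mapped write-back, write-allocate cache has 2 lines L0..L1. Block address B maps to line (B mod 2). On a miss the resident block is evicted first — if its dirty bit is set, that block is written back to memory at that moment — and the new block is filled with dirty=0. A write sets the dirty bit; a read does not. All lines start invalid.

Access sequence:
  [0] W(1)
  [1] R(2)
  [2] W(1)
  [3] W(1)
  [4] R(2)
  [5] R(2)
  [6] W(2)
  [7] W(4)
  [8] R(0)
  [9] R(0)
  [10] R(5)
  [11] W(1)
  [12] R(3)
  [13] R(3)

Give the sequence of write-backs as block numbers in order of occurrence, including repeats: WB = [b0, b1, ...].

0: W B1 -> L1 miss  d=D]
1: R B2 -> L0 miss  d=-]
2: W B1 -> L1 hit  d=D]
3: W B1 -> L1 hit  d=D]
4: R B2 -> L0 hit  d=-]
5: R B2 -> L0 hit  d=-]
6: W B2 -> L0 hit  d=D]
7: W B4 -> L0 miss wb->B2  d=D]
8: R B0 -> L0 miss wb->B4  d=-]
9: R B0 -> L0 hit  d=-]
10: R B5 -> L1 miss wb->B1  d=-]
11: W B1 -> L1 miss  d=D]
12: R B3 -> L1 miss wb->B1  d=-]
13: R B3 -> L1 hit  d=-]

WB = [2, 4, 1, 1]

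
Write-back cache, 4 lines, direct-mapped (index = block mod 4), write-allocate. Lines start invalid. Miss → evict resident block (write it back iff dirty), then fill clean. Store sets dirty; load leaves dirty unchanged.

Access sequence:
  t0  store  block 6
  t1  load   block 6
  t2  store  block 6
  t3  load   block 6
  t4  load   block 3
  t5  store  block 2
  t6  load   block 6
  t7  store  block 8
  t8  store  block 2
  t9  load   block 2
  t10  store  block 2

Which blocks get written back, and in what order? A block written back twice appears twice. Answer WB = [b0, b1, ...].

  0 | W B6 → L2 miss [D]
  1 | R B6 → L2 hit [D]
  2 | W B6 → L2 hit [D]
  3 | R B6 → L2 hit [D]
  4 | R B3 → L3 miss [-]
  5 | W B2 → L2 miss wb→B6 [D]
  6 | R B6 → L2 miss wb→B2 [-]
  7 | W B8 → L0 miss [D]
  8 | W B2 → L2 miss [D]
  9 | R B2 → L2 hit [D]
  10 | W B2 → L2 hit [D]

WB = [6, 2]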